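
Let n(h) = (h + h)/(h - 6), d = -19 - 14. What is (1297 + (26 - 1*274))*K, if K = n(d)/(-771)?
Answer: -23078/10023 ≈ -2.3025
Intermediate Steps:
d = -33
n(h) = 2*h/(-6 + h) (n(h) = (2*h)/(-6 + h) = 2*h/(-6 + h))
K = -22/10023 (K = (2*(-33)/(-6 - 33))/(-771) = (2*(-33)/(-39))*(-1/771) = (2*(-33)*(-1/39))*(-1/771) = (22/13)*(-1/771) = -22/10023 ≈ -0.0021950)
(1297 + (26 - 1*274))*K = (1297 + (26 - 1*274))*(-22/10023) = (1297 + (26 - 274))*(-22/10023) = (1297 - 248)*(-22/10023) = 1049*(-22/10023) = -23078/10023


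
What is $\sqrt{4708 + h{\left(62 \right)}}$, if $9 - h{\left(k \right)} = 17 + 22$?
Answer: $\sqrt{4678} \approx 68.396$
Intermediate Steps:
$h{\left(k \right)} = -30$ ($h{\left(k \right)} = 9 - \left(17 + 22\right) = 9 - 39 = -30$)
$\sqrt{4708 + h{\left(62 \right)}} = \sqrt{4708 - 30} = \sqrt{4678}$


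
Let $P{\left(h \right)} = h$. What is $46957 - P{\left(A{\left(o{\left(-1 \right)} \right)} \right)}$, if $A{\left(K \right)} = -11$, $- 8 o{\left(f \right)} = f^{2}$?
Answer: $46968$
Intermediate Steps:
$o{\left(f \right)} = - \frac{f^{2}}{8}$
$46957 - P{\left(A{\left(o{\left(-1 \right)} \right)} \right)} = 46957 - -11 = 46957 + 11 = 46968$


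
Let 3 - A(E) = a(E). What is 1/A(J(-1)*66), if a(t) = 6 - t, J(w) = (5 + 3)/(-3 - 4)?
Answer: -7/549 ≈ -0.012750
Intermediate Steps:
J(w) = -8/7 (J(w) = 8/(-7) = 8*(-⅐) = -8/7)
A(E) = -3 + E (A(E) = 3 - (6 - E) = 3 + (-6 + E) = -3 + E)
1/A(J(-1)*66) = 1/(-3 - 8/7*66) = 1/(-3 - 528/7) = 1/(-549/7) = -7/549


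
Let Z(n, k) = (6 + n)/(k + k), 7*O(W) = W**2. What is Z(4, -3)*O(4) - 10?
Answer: -290/21 ≈ -13.810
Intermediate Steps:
O(W) = W**2/7
Z(n, k) = (6 + n)/(2*k) (Z(n, k) = (6 + n)/((2*k)) = (6 + n)*(1/(2*k)) = (6 + n)/(2*k))
Z(4, -3)*O(4) - 10 = ((1/2)*(6 + 4)/(-3))*((1/7)*4**2) - 10 = ((1/2)*(-1/3)*10)*((1/7)*16) - 10 = -5/3*16/7 - 10 = -80/21 - 10 = -290/21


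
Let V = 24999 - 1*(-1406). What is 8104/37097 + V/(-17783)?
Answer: -835432853/659695951 ≈ -1.2664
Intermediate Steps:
V = 26405 (V = 24999 + 1406 = 26405)
8104/37097 + V/(-17783) = 8104/37097 + 26405/(-17783) = 8104*(1/37097) + 26405*(-1/17783) = 8104/37097 - 26405/17783 = -835432853/659695951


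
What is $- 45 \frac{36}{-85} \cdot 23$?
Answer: $\frac{7452}{17} \approx 438.35$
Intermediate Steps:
$- 45 \frac{36}{-85} \cdot 23 = - 45 \cdot 36 \left(- \frac{1}{85}\right) 23 = \left(-45\right) \left(- \frac{36}{85}\right) 23 = \frac{324}{17} \cdot 23 = \frac{7452}{17}$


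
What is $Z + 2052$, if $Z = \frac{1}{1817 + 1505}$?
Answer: $\frac{6816745}{3322} \approx 2052.0$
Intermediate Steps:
$Z = \frac{1}{3322} \approx 0.00030102$
$Z + 2052 = \frac{1}{3322} + 2052 = \frac{6816745}{3322}$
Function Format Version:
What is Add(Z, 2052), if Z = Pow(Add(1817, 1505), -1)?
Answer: Rational(6816745, 3322) ≈ 2052.0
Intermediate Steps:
Z = Rational(1, 3322) (Z = Pow(3322, -1) = Rational(1, 3322) ≈ 0.00030102)
Add(Z, 2052) = Add(Rational(1, 3322), 2052) = Rational(6816745, 3322)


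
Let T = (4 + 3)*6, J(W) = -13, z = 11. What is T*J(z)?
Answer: -546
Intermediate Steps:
T = 42 (T = 7*6 = 42)
T*J(z) = 42*(-13) = -546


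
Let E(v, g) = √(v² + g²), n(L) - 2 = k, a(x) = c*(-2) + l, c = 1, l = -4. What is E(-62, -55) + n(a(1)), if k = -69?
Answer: -67 + √6869 ≈ 15.879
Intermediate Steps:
a(x) = -6 (a(x) = 1*(-2) - 4 = -2 - 4 = -6)
n(L) = -67 (n(L) = 2 - 69 = -67)
E(v, g) = √(g² + v²)
E(-62, -55) + n(a(1)) = √((-55)² + (-62)²) - 67 = √(3025 + 3844) - 67 = √6869 - 67 = -67 + √6869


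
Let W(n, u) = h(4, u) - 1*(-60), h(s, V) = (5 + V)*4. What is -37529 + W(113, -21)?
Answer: -37533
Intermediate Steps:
h(s, V) = 20 + 4*V
W(n, u) = 80 + 4*u (W(n, u) = (20 + 4*u) - 1*(-60) = (20 + 4*u) + 60 = 80 + 4*u)
-37529 + W(113, -21) = -37529 + (80 + 4*(-21)) = -37529 + (80 - 84) = -37529 - 4 = -37533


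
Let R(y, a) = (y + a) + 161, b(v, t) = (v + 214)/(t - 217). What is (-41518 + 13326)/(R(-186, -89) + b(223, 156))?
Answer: 1719712/7391 ≈ 232.68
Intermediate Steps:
b(v, t) = (214 + v)/(-217 + t)
R(y, a) = 161 + a + y (R(y, a) = (a + y) + 161 = 161 + a + y)
(-41518 + 13326)/(R(-186, -89) + b(223, 156)) = (-41518 + 13326)/((161 - 89 - 186) + (214 + 223)/(-217 + 156)) = -28192/(-114 + 437/(-61)) = -28192/(-114 - 1/61*437) = -28192/(-114 - 437/61) = -28192/(-7391/61) = -28192*(-61/7391) = 1719712/7391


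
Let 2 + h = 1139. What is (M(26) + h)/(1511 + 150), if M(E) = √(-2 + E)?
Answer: 1137/1661 + 2*√6/1661 ≈ 0.68748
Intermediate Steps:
h = 1137 (h = -2 + 1139 = 1137)
(M(26) + h)/(1511 + 150) = (√(-2 + 26) + 1137)/(1511 + 150) = (√24 + 1137)/1661 = (2*√6 + 1137)*(1/1661) = (1137 + 2*√6)*(1/1661) = 1137/1661 + 2*√6/1661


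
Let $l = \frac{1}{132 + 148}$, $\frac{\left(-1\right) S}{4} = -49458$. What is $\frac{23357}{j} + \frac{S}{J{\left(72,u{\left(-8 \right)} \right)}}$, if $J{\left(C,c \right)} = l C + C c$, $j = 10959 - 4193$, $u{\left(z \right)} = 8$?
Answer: $\frac{15773227751}{45487818} \approx 346.76$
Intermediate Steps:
$S = 197832$ ($S = \left(-4\right) \left(-49458\right) = 197832$)
$j = 6766$ ($j = 10959 - 4193 = 6766$)
$l = \frac{1}{280} \approx 0.0035714$
$J{\left(C,c \right)} = \frac{C}{280} + C c$
$\frac{23357}{j} + \frac{S}{J{\left(72,u{\left(-8 \right)} \right)}} = \frac{23357}{6766} + \frac{197832}{72 \left(\frac{1}{280} + 8\right)} = 23357 \cdot \frac{1}{6766} + \frac{197832}{72 \cdot \frac{2241}{280}} = \frac{23357}{6766} + \frac{197832}{\frac{20169}{35}} = \frac{23357}{6766} + 197832 \cdot \frac{35}{20169} = \frac{23357}{6766} + \frac{2308040}{6723} = \frac{15773227751}{45487818}$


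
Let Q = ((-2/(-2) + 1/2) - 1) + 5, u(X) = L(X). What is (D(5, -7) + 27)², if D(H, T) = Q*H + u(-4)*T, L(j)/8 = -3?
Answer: 198025/4 ≈ 49506.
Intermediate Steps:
L(j) = -24 (L(j) = 8*(-3) = -24)
u(X) = -24
Q = 11/2 (Q = ((-2*(-½) + 1*(½)) - 1) + 5 = ((1 + ½) - 1) + 5 = (3/2 - 1) + 5 = ½ + 5 = 11/2 ≈ 5.5000)
D(H, T) = -24*T + 11*H/2 (D(H, T) = 11*H/2 - 24*T = -24*T + 11*H/2)
(D(5, -7) + 27)² = ((-24*(-7) + (11/2)*5) + 27)² = ((168 + 55/2) + 27)² = (391/2 + 27)² = (445/2)² = 198025/4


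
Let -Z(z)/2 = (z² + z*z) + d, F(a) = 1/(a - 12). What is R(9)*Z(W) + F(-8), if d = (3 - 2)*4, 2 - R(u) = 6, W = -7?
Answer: 16319/20 ≈ 815.95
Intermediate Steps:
R(u) = -4 (R(u) = 2 - 1*6 = 2 - 6 = -4)
F(a) = 1/(-12 + a)
d = 4 (d = 1*4 = 4)
Z(z) = -8 - 4*z² (Z(z) = -2*((z² + z*z) + 4) = -2*((z² + z²) + 4) = -2*(2*z² + 4) = -2*(4 + 2*z²) = -8 - 4*z²)
R(9)*Z(W) + F(-8) = -4*(-8 - 4*(-7)²) + 1/(-12 - 8) = -4*(-8 - 4*49) + 1/(-20) = -4*(-8 - 196) - 1/20 = -4*(-204) - 1/20 = 816 - 1/20 = 16319/20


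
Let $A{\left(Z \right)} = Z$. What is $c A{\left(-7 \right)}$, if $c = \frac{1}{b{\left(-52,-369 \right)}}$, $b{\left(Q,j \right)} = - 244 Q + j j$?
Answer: $- \frac{7}{148849} \approx -4.7028 \cdot 10^{-5}$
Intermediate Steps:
$b{\left(Q,j \right)} = j^{2} - 244 Q$ ($b{\left(Q,j \right)} = - 244 Q + j^{2} = j^{2} - 244 Q$)
$c = \frac{1}{148849}$ ($c = \frac{1}{\left(-369\right)^{2} - -12688} = \frac{1}{136161 + 12688} = \frac{1}{148849} \approx 6.7182 \cdot 10^{-6}$)
$c A{\left(-7 \right)} = \frac{1}{148849} \left(-7\right) = - \frac{7}{148849}$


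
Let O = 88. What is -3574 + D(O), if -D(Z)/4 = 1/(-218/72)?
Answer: -389422/109 ≈ -3572.7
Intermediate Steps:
D(Z) = 144/109 (D(Z) = -4/((-218/72)) = -4/((-218*1/72)) = -4/(-109/36) = -4*(-36/109) = 144/109)
-3574 + D(O) = -3574 + 144/109 = -389422/109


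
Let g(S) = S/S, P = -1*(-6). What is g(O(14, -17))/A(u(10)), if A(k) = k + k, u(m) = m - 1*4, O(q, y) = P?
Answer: 1/12 ≈ 0.083333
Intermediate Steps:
P = 6
O(q, y) = 6
g(S) = 1
u(m) = -4 + m (u(m) = m - 4 = -4 + m)
A(k) = 2*k
g(O(14, -17))/A(u(10)) = 1/(2*(-4 + 10)) = 1/(2*6) = 1/12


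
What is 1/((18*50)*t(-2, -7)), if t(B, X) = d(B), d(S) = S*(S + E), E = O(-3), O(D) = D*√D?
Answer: 1/27900 - I*√3/18600 ≈ 3.5842e-5 - 9.3121e-5*I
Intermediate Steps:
O(D) = D^(3/2)
E = -3*I*√3 (E = (-3)^(3/2) = -3*I*√3 ≈ -5.1962*I)
d(S) = S*(S - 3*I*√3)
t(B, X) = B*(B - 3*I*√3)
1/((18*50)*t(-2, -7)) = 1/((18*50)*(-2*(-2 - 3*I*√3))) = 1/(900*(4 + 6*I*√3)) = 1/(3600 + 5400*I*√3)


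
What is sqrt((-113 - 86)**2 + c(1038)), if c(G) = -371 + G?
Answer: 2*sqrt(10067) ≈ 200.67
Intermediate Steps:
sqrt((-113 - 86)**2 + c(1038)) = sqrt((-113 - 86)**2 + (-371 + 1038)) = sqrt((-199)**2 + 667) = sqrt(39601 + 667) = sqrt(40268) = 2*sqrt(10067)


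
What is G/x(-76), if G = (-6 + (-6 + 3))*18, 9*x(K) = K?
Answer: 729/38 ≈ 19.184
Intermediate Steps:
x(K) = K/9
G = -162 (G = (-6 - 3)*18 = -9*18 = -162)
G/x(-76) = -162/((⅑)*(-76)) = -162/(-76/9) = -162*(-9/76) = 729/38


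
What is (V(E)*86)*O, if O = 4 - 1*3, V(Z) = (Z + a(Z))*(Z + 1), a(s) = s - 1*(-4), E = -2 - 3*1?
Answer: 2064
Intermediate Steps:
E = -5 (E = -2 - 3 = -5)
a(s) = 4 + s (a(s) = s + 4 = 4 + s)
V(Z) = (1 + Z)*(4 + 2*Z) (V(Z) = (Z + (4 + Z))*(Z + 1) = (4 + 2*Z)*(1 + Z) = (1 + Z)*(4 + 2*Z))
O = 1 (O = 4 - 3 = 1)
(V(E)*86)*O = ((4 + 2*(-5)² + 6*(-5))*86)*1 = ((4 + 2*25 - 30)*86)*1 = ((4 + 50 - 30)*86)*1 = (24*86)*1 = 2064*1 = 2064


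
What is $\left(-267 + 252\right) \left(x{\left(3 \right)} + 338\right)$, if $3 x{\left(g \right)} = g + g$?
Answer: $-5100$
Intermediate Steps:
$x{\left(g \right)} = \frac{2 g}{3}$ ($x{\left(g \right)} = \frac{g + g}{3} = \frac{2 g}{3}$)
$\left(-267 + 252\right) \left(x{\left(3 \right)} + 338\right) = \left(-267 + 252\right) \left(\frac{2}{3} \cdot 3 + 338\right) = - 15 \left(2 + 338\right) = \left(-15\right) 340 = -5100$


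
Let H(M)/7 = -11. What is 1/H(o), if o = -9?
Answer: -1/77 ≈ -0.012987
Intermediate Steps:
H(M) = -77 (H(M) = 7*(-11) = -77)
1/H(o) = 1/(-77) = -1/77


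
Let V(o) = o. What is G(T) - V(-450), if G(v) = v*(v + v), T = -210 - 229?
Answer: 385892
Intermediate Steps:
T = -439
G(v) = 2*v**2 (G(v) = v*(2*v) = 2*v**2)
G(T) - V(-450) = 2*(-439)**2 - 1*(-450) = 2*192721 + 450 = 385442 + 450 = 385892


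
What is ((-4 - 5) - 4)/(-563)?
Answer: 13/563 ≈ 0.023091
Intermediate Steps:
((-4 - 5) - 4)/(-563) = (-9 - 4)*(-1/563) = -13*(-1/563) = 13/563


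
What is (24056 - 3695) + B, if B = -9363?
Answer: 10998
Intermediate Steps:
(24056 - 3695) + B = (24056 - 3695) - 9363 = 20361 - 9363 = 10998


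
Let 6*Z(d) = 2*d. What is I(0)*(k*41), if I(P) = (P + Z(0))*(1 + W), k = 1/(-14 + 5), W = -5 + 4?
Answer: 0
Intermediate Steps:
Z(d) = d/3 (Z(d) = (2*d)/6 = d/3)
W = -1
k = -⅑ (k = 1/(-9) = -⅑ ≈ -0.11111)
I(P) = 0 (I(P) = (P + (⅓)*0)*(1 - 1) = (P + 0)*0 = P*0 = 0)
I(0)*(k*41) = 0*(-⅑*41) = 0*(-41/9) = 0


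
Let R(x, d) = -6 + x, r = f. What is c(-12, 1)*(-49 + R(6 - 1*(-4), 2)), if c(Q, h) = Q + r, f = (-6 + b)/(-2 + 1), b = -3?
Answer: 135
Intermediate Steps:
f = 9 (f = (-6 - 3)/(-2 + 1) = -9/(-1) = -9*(-1) = 9)
r = 9
c(Q, h) = 9 + Q (c(Q, h) = Q + 9 = 9 + Q)
c(-12, 1)*(-49 + R(6 - 1*(-4), 2)) = (9 - 12)*(-49 + (-6 + (6 - 1*(-4)))) = -3*(-49 + (-6 + (6 + 4))) = -3*(-49 + (-6 + 10)) = -3*(-49 + 4) = -3*(-45) = 135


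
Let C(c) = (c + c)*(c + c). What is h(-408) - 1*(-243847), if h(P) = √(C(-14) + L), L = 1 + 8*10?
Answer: 243847 + √865 ≈ 2.4388e+5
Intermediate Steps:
C(c) = 4*c² (C(c) = (2*c)*(2*c) = 4*c²)
L = 81 (L = 1 + 80 = 81)
h(P) = √865 (h(P) = √(4*(-14)² + 81) = √(4*196 + 81) = √(784 + 81) = √865)
h(-408) - 1*(-243847) = √865 - 1*(-243847) = √865 + 243847 = 243847 + √865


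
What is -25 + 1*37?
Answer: 12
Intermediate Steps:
-25 + 1*37 = -25 + 37 = 12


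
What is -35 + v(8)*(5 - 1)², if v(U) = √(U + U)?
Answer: 29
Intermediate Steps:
v(U) = √2*√U (v(U) = √(2*U) = √2*√U)
-35 + v(8)*(5 - 1)² = -35 + (√2*√8)*(5 - 1)² = -35 + (√2*(2*√2))*4² = -35 + 4*16 = -35 + 64 = 29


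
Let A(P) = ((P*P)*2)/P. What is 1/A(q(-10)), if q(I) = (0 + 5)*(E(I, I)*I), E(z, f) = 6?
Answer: -1/600 ≈ -0.0016667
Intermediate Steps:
q(I) = 30*I (q(I) = (0 + 5)*(6*I) = 5*(6*I) = 30*I)
A(P) = 2*P (A(P) = (P²*2)/P = (2*P²)/P = 2*P)
1/A(q(-10)) = 1/(2*(30*(-10))) = 1/(2*(-300)) = 1/(-600) = -1/600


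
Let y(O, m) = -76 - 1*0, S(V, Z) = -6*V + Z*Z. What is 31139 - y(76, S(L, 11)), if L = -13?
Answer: 31215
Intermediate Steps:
S(V, Z) = Z² - 6*V (S(V, Z) = -6*V + Z² = Z² - 6*V)
y(O, m) = -76 (y(O, m) = -76 + 0 = -76)
31139 - y(76, S(L, 11)) = 31139 - 1*(-76) = 31139 + 76 = 31215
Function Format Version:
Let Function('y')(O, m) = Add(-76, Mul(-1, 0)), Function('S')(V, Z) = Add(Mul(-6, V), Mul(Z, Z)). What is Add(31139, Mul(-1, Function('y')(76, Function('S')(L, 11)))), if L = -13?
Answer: 31215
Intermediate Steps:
Function('S')(V, Z) = Add(Pow(Z, 2), Mul(-6, V)) (Function('S')(V, Z) = Add(Mul(-6, V), Pow(Z, 2)) = Add(Pow(Z, 2), Mul(-6, V)))
Function('y')(O, m) = -76 (Function('y')(O, m) = Add(-76, 0) = -76)
Add(31139, Mul(-1, Function('y')(76, Function('S')(L, 11)))) = Add(31139, Mul(-1, -76)) = Add(31139, 76) = 31215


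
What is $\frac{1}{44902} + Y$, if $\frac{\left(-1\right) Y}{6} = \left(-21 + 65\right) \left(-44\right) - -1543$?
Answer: $\frac{105878917}{44902} \approx 2358.0$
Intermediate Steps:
$Y = 2358$ ($Y = - 6 \left(\left(-21 + 65\right) \left(-44\right) - -1543\right) = - 6 \left(44 \left(-44\right) + 1543\right) = - 6 \left(-1936 + 1543\right) = \left(-6\right) \left(-393\right) = 2358$)
$\frac{1}{44902} + Y = \frac{1}{44902} + 2358 = \frac{105878917}{44902}$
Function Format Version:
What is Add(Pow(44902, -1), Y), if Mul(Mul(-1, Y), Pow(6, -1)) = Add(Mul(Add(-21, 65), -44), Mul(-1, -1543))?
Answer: Rational(105878917, 44902) ≈ 2358.0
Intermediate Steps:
Y = 2358 (Y = Mul(-6, Add(Mul(Add(-21, 65), -44), Mul(-1, -1543))) = Mul(-6, Add(Mul(44, -44), 1543)) = Mul(-6, Add(-1936, 1543)) = Mul(-6, -393) = 2358)
Add(Pow(44902, -1), Y) = Add(Pow(44902, -1), 2358) = Add(Rational(1, 44902), 2358) = Rational(105878917, 44902)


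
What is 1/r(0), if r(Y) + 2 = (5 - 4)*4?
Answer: ½ ≈ 0.50000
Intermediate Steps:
r(Y) = 2 (r(Y) = -2 + (5 - 4)*4 = -2 + 1*4 = -2 + 4 = 2)
1/r(0) = 1/2 = ½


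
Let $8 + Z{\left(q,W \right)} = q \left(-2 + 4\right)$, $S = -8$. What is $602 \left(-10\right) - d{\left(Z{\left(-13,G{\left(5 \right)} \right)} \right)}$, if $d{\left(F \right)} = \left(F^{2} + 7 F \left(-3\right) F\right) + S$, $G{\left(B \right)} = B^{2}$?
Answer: $17108$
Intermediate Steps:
$Z{\left(q,W \right)} = -8 + 2 q$ ($Z{\left(q,W \right)} = -8 + q \left(-2 + 4\right) = -8 + q 2 = -8 + 2 q$)
$d{\left(F \right)} = -8 - 20 F^{2}$ ($d{\left(F \right)} = \left(F^{2} + 7 F \left(-3\right) F\right) - 8 = \left(F^{2} + - 21 F F\right) - 8 = \left(F^{2} - 21 F^{2}\right) - 8 = - 20 F^{2} - 8 = -8 - 20 F^{2}$)
$602 \left(-10\right) - d{\left(Z{\left(-13,G{\left(5 \right)} \right)} \right)} = 602 \left(-10\right) - \left(-8 - 20 \left(-8 + 2 \left(-13\right)\right)^{2}\right) = -6020 - \left(-8 - 20 \left(-8 - 26\right)^{2}\right) = -6020 - \left(-8 - 20 \left(-34\right)^{2}\right) = -6020 - \left(-8 - 23120\right) = -6020 - -23128 = -6020 + 23128 = 17108$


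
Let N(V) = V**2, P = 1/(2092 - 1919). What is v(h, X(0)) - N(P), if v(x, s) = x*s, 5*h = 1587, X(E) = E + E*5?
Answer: -1/29929 ≈ -3.3412e-5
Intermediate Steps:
X(E) = 6*E (X(E) = E + 5*E = 6*E)
P = 1/173 ≈ 0.0057803
h = 1587/5 (h = (1/5)*1587 = 1587/5 ≈ 317.40)
v(x, s) = s*x
v(h, X(0)) - N(P) = (6*0)*(1587/5) - (1/173)**2 = 0*(1587/5) - 1*1/29929 = 0 - 1/29929 = -1/29929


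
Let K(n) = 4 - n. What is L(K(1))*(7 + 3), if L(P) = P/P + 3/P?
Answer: 20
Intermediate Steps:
L(P) = 1 + 3/P
L(K(1))*(7 + 3) = ((3 + (4 - 1*1))/(4 - 1*1))*(7 + 3) = ((3 + (4 - 1))/(4 - 1))*10 = ((3 + 3)/3)*10 = ((⅓)*6)*10 = 2*10 = 20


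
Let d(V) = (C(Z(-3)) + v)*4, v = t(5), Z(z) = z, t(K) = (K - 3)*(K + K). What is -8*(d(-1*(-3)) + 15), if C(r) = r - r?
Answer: -760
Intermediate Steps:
t(K) = 2*K*(-3 + K) (t(K) = (-3 + K)*(2*K) = 2*K*(-3 + K))
C(r) = 0
v = 20 (v = 2*5*(-3 + 5) = 2*5*2 = 20)
d(V) = 80 (d(V) = (0 + 20)*4 = 20*4 = 80)
-8*(d(-1*(-3)) + 15) = -8*(80 + 15) = -8*95 = -760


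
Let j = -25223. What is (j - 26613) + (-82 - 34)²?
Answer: -38380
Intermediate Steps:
(j - 26613) + (-82 - 34)² = (-25223 - 26613) + (-82 - 34)² = -51836 + (-116)² = -51836 + 13456 = -38380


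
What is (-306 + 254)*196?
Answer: -10192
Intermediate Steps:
(-306 + 254)*196 = -52*196 = -10192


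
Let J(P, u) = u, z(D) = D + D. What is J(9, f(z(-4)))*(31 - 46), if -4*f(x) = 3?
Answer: 45/4 ≈ 11.250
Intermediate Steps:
z(D) = 2*D
f(x) = -3/4 (f(x) = -1/4*3 = -3/4)
J(9, f(z(-4)))*(31 - 46) = -3*(31 - 46)/4 = -3/4*(-15) = 45/4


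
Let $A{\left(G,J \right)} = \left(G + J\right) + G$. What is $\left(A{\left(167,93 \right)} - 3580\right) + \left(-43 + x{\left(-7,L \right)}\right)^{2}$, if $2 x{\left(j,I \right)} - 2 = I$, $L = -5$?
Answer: $- \frac{4691}{4} \approx -1172.8$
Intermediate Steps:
$A{\left(G,J \right)} = J + 2 G$
$x{\left(j,I \right)} = 1 + \frac{I}{2}$
$\left(A{\left(167,93 \right)} - 3580\right) + \left(-43 + x{\left(-7,L \right)}\right)^{2} = \left(\left(93 + 2 \cdot 167\right) - 3580\right) + \left(-43 + \left(1 + \frac{1}{2} \left(-5\right)\right)\right)^{2} = \left(\left(93 + 334\right) - 3580\right) + \left(-43 + \left(1 - \frac{5}{2}\right)\right)^{2} = \left(427 - 3580\right) + \left(-43 - \frac{3}{2}\right)^{2} = -3153 + \left(- \frac{89}{2}\right)^{2} = -3153 + \frac{7921}{4} = - \frac{4691}{4}$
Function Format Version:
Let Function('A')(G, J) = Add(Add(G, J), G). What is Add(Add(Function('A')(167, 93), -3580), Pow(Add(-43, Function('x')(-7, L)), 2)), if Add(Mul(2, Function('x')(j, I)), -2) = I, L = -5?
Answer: Rational(-4691, 4) ≈ -1172.8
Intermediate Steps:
Function('A')(G, J) = Add(J, Mul(2, G))
Function('x')(j, I) = Add(1, Mul(Rational(1, 2), I))
Add(Add(Function('A')(167, 93), -3580), Pow(Add(-43, Function('x')(-7, L)), 2)) = Add(Add(Add(93, Mul(2, 167)), -3580), Pow(Add(-43, Add(1, Mul(Rational(1, 2), -5))), 2)) = Add(Add(Add(93, 334), -3580), Pow(Add(-43, Add(1, Rational(-5, 2))), 2)) = Add(Add(427, -3580), Pow(Add(-43, Rational(-3, 2)), 2)) = Add(-3153, Pow(Rational(-89, 2), 2)) = Add(-3153, Rational(7921, 4)) = Rational(-4691, 4)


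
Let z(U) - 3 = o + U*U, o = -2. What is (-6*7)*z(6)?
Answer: -1554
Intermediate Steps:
z(U) = 1 + U**2 (z(U) = 3 + (-2 + U*U) = 3 + (-2 + U**2) = 1 + U**2)
(-6*7)*z(6) = (-6*7)*(1 + 6**2) = -42*(1 + 36) = -42*37 = -1554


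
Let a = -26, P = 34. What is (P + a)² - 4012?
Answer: -3948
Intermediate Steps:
(P + a)² - 4012 = (34 - 26)² - 4012 = 8² - 4012 = 64 - 4012 = -3948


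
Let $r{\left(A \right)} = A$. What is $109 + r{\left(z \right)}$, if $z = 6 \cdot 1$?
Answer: $115$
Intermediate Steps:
$z = 6$
$109 + r{\left(z \right)} = 109 + 6 = 115$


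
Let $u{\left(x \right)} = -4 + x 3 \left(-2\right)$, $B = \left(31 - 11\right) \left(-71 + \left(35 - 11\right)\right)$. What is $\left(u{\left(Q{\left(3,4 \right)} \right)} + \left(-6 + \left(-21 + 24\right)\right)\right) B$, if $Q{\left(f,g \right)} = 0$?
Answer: $6580$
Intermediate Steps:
$B = -940$ ($B = 20 \left(-71 + 24\right) = 20 \left(-47\right) = -940$)
$u{\left(x \right)} = -4 - 6 x$ ($u{\left(x \right)} = -4 + 3 x \left(-2\right) = -4 - 6 x$)
$\left(u{\left(Q{\left(3,4 \right)} \right)} + \left(-6 + \left(-21 + 24\right)\right)\right) B = \left(\left(-4 - 0\right) + \left(-6 + \left(-21 + 24\right)\right)\right) \left(-940\right) = \left(\left(-4 + 0\right) + \left(-6 + 3\right)\right) \left(-940\right) = \left(-4 - 3\right) \left(-940\right) = \left(-7\right) \left(-940\right) = 6580$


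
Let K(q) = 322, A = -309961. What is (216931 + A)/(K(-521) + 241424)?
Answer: -15505/40291 ≈ -0.38483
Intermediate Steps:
(216931 + A)/(K(-521) + 241424) = (216931 - 309961)/(322 + 241424) = -93030/241746 = -93030*1/241746 = -15505/40291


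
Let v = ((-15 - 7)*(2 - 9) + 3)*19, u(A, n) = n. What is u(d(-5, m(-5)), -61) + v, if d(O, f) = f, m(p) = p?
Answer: 2922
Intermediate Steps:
v = 2983 (v = (-22*(-7) + 3)*19 = (154 + 3)*19 = 157*19 = 2983)
u(d(-5, m(-5)), -61) + v = -61 + 2983 = 2922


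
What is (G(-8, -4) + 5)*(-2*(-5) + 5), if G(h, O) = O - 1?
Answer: 0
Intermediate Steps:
G(h, O) = -1 + O
(G(-8, -4) + 5)*(-2*(-5) + 5) = ((-1 - 4) + 5)*(-2*(-5) + 5) = (-5 + 5)*(10 + 5) = 0*15 = 0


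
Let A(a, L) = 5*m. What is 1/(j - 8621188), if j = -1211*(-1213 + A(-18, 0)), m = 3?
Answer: -1/7170410 ≈ -1.3946e-7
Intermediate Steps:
A(a, L) = 15 (A(a, L) = 5*3 = 15)
j = 1450778 (j = -1211*(-1213 + 15) = -1211*(-1198) = 1450778)
1/(j - 8621188) = 1/(1450778 - 8621188) = 1/(-7170410) = -1/7170410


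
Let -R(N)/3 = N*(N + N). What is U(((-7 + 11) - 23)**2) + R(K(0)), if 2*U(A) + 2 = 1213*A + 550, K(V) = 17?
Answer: 434973/2 ≈ 2.1749e+5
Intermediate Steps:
U(A) = 274 + 1213*A/2 (U(A) = -1 + (1213*A + 550)/2 = -1 + (550 + 1213*A)/2 = -1 + (275 + 1213*A/2) = 274 + 1213*A/2)
R(N) = -6*N**2 (R(N) = -3*N*(N + N) = -3*N*2*N = -6*N**2)
U(((-7 + 11) - 23)**2) + R(K(0)) = (274 + 1213*((-7 + 11) - 23)**2/2) - 6*17**2 = (274 + 1213*(4 - 23)**2/2) - 6*289 = (274 + (1213/2)*(-19)**2) - 1734 = (274 + (1213/2)*361) - 1734 = (274 + 437893/2) - 1734 = 438441/2 - 1734 = 434973/2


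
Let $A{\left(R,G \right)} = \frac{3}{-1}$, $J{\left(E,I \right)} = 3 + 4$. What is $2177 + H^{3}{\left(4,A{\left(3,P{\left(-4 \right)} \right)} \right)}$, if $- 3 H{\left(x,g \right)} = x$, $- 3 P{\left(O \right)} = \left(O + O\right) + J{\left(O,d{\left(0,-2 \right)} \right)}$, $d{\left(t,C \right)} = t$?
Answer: $\frac{58715}{27} \approx 2174.6$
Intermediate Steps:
$J{\left(E,I \right)} = 7$
$P{\left(O \right)} = - \frac{7}{3} - \frac{2 O}{3}$ ($P{\left(O \right)} = - \frac{\left(O + O\right) + 7}{3} = - \frac{2 O + 7}{3} = - \frac{7 + 2 O}{3} = - \frac{7}{3} - \frac{2 O}{3}$)
$A{\left(R,G \right)} = -3$ ($A{\left(R,G \right)} = 3 \left(-1\right) = -3$)
$H{\left(x,g \right)} = - \frac{x}{3}$
$2177 + H^{3}{\left(4,A{\left(3,P{\left(-4 \right)} \right)} \right)} = 2177 + \left(\left(- \frac{1}{3}\right) 4\right)^{3} = 2177 + \left(- \frac{4}{3}\right)^{3} = 2177 - \frac{64}{27} = \frac{58715}{27}$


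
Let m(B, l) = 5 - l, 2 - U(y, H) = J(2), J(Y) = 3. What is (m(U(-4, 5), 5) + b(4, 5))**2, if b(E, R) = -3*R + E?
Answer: 121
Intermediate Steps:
U(y, H) = -1 (U(y, H) = 2 - 1*3 = 2 - 3 = -1)
b(E, R) = E - 3*R
(m(U(-4, 5), 5) + b(4, 5))**2 = ((5 - 1*5) + (4 - 3*5))**2 = ((5 - 5) + (4 - 15))**2 = (0 - 11)**2 = (-11)**2 = 121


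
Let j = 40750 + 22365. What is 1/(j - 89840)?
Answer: -1/26725 ≈ -3.7418e-5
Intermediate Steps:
j = 63115
1/(j - 89840) = 1/(63115 - 89840) = 1/(-26725) = -1/26725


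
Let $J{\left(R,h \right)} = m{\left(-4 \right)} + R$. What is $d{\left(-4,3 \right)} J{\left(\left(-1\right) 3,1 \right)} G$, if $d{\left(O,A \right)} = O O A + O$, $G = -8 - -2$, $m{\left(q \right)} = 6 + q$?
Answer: $264$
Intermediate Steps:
$J{\left(R,h \right)} = 2 + R$ ($J{\left(R,h \right)} = \left(6 - 4\right) + R = 2 + R$)
$G = -6$ ($G = -8 + 2 = -6$)
$d{\left(O,A \right)} = O + A O^{2}$ ($d{\left(O,A \right)} = O^{2} A + O = A O^{2} + O = O + A O^{2}$)
$d{\left(-4,3 \right)} J{\left(\left(-1\right) 3,1 \right)} G = - 4 \left(1 + 3 \left(-4\right)\right) \left(2 - 3\right) \left(-6\right) = - 4 \left(1 - 12\right) \left(2 - 3\right) \left(-6\right) = \left(-4\right) \left(-11\right) \left(-1\right) \left(-6\right) = 44 \left(-1\right) \left(-6\right) = \left(-44\right) \left(-6\right) = 264$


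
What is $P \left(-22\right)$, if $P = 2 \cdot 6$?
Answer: $-264$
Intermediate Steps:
$P = 12$
$P \left(-22\right) = 12 \left(-22\right) = -264$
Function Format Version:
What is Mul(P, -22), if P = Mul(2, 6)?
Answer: -264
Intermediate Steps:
P = 12
Mul(P, -22) = Mul(12, -22) = -264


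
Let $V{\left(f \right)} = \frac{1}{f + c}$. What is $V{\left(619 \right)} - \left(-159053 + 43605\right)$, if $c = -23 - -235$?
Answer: $\frac{95937289}{831} \approx 1.1545 \cdot 10^{5}$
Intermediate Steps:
$c = 212$ ($c = -23 + 235 = 212$)
$V{\left(f \right)} = \frac{1}{212 + f}$ ($V{\left(f \right)} = \frac{1}{f + 212} = \frac{1}{212 + f}$)
$V{\left(619 \right)} - \left(-159053 + 43605\right) = \frac{1}{212 + 619} - \left(-159053 + 43605\right) = \frac{1}{831} - -115448 = \frac{1}{831} + 115448 = \frac{95937289}{831}$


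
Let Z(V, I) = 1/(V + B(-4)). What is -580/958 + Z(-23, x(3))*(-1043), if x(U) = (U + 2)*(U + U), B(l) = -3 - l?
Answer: 493217/10538 ≈ 46.804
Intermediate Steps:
x(U) = 2*U*(2 + U) (x(U) = (2 + U)*(2*U) = 2*U*(2 + U))
Z(V, I) = 1/(1 + V) (Z(V, I) = 1/(V + (-3 - 1*(-4))) = 1/(V + (-3 + 4)) = 1/(V + 1) = 1/(1 + V))
-580/958 + Z(-23, x(3))*(-1043) = -580/958 - 1043/(1 - 23) = -580*1/958 - 1043/(-22) = -290/479 - 1/22*(-1043) = -290/479 + 1043/22 = 493217/10538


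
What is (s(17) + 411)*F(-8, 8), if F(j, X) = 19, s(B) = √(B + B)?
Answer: 7809 + 19*√34 ≈ 7919.8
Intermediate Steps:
s(B) = √2*√B (s(B) = √(2*B) = √2*√B)
(s(17) + 411)*F(-8, 8) = (√2*√17 + 411)*19 = (√34 + 411)*19 = (411 + √34)*19 = 7809 + 19*√34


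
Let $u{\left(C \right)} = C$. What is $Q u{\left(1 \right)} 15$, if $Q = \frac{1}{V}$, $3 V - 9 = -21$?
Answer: $- \frac{15}{4} \approx -3.75$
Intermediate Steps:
$V = -4$ ($V = 3 + \frac{1}{3} \left(-21\right) = 3 - 7 = -4$)
$Q = - \frac{1}{4}$ ($Q = \frac{1}{-4} = - \frac{1}{4} \approx -0.25$)
$Q u{\left(1 \right)} 15 = \left(- \frac{1}{4}\right) 1 \cdot 15 = \left(- \frac{1}{4}\right) 15 = - \frac{15}{4}$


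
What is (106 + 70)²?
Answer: 30976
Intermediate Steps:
(106 + 70)² = 176² = 30976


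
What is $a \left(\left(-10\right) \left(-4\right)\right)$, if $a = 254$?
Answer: $10160$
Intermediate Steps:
$a \left(\left(-10\right) \left(-4\right)\right) = 254 \left(\left(-10\right) \left(-4\right)\right) = 254 \cdot 40 = 10160$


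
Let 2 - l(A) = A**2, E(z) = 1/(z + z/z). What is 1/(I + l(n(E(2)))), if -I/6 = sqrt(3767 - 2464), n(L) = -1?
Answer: -1/46907 - 6*sqrt(1303)/46907 ≈ -0.0046386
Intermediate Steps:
E(z) = 1/(1 + z) (E(z) = 1/(z + 1) = 1/(1 + z))
l(A) = 2 - A**2
I = -6*sqrt(1303) (I = -6*sqrt(3767 - 2464) = -6*sqrt(1303) ≈ -216.58)
1/(I + l(n(E(2)))) = 1/(-6*sqrt(1303) + (2 - 1*(-1)**2)) = 1/(-6*sqrt(1303) + (2 - 1*1)) = 1/(-6*sqrt(1303) + (2 - 1)) = 1/(-6*sqrt(1303) + 1) = 1/(1 - 6*sqrt(1303))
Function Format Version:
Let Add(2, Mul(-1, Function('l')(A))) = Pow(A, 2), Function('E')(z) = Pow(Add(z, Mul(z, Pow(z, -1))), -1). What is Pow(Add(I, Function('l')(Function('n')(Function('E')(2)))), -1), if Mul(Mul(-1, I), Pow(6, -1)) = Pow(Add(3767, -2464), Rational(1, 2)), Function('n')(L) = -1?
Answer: Add(Rational(-1, 46907), Mul(Rational(-6, 46907), Pow(1303, Rational(1, 2)))) ≈ -0.0046386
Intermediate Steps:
Function('E')(z) = Pow(Add(1, z), -1) (Function('E')(z) = Pow(Add(z, 1), -1) = Pow(Add(1, z), -1))
Function('l')(A) = Add(2, Mul(-1, Pow(A, 2)))
I = Mul(-6, Pow(1303, Rational(1, 2))) (I = Mul(-6, Pow(Add(3767, -2464), Rational(1, 2))) = Mul(-6, Pow(1303, Rational(1, 2))) ≈ -216.58)
Pow(Add(I, Function('l')(Function('n')(Function('E')(2)))), -1) = Pow(Add(Mul(-6, Pow(1303, Rational(1, 2))), Add(2, Mul(-1, Pow(-1, 2)))), -1) = Pow(Add(Mul(-6, Pow(1303, Rational(1, 2))), Add(2, Mul(-1, 1))), -1) = Pow(Add(Mul(-6, Pow(1303, Rational(1, 2))), Add(2, -1)), -1) = Pow(Add(Mul(-6, Pow(1303, Rational(1, 2))), 1), -1) = Pow(Add(1, Mul(-6, Pow(1303, Rational(1, 2)))), -1)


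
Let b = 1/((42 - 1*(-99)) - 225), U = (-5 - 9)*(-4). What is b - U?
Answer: -4705/84 ≈ -56.012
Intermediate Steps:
U = 56 (U = -14*(-4) = 56)
b = -1/84 (b = 1/((42 + 99) - 225) = 1/(141 - 225) = 1/(-84) = -1/84 ≈ -0.011905)
b - U = -1/84 - 1*56 = -1/84 - 56 = -4705/84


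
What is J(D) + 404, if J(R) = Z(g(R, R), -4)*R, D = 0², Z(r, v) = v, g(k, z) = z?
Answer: 404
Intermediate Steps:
D = 0
J(R) = -4*R
J(D) + 404 = -4*0 + 404 = 0 + 404 = 404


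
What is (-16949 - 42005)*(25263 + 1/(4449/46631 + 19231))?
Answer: -667800832102821697/448382605 ≈ -1.4894e+9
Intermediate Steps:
(-16949 - 42005)*(25263 + 1/(4449/46631 + 19231)) = -58954*(25263 + 1/(4449*(1/46631) + 19231)) = -58954*(25263 + 1/(4449/46631 + 19231)) = -58954*(25263 + 1/(896765210/46631)) = -58954*(25263 + 46631/896765210) = -58954*22654979546861/896765210 = -667800832102821697/448382605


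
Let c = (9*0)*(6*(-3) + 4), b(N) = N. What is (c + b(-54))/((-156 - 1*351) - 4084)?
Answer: 54/4591 ≈ 0.011762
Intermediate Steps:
c = 0 (c = 0*(-18 + 4) = 0*(-14) = 0)
(c + b(-54))/((-156 - 1*351) - 4084) = (0 - 54)/((-156 - 1*351) - 4084) = -54/((-156 - 351) - 4084) = -54/(-507 - 4084) = -54/(-4591) = -54*(-1/4591) = 54/4591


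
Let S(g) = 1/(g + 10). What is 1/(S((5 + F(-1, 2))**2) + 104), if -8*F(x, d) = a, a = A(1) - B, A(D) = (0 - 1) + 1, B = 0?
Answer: 35/3641 ≈ 0.0096127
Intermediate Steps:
A(D) = 0 (A(D) = -1 + 1 = 0)
a = 0 (a = 0 - 1*0 = 0 + 0 = 0)
F(x, d) = 0 (F(x, d) = -1/8*0 = 0)
S(g) = 1/(10 + g)
1/(S((5 + F(-1, 2))**2) + 104) = 1/(1/(10 + (5 + 0)**2) + 104) = 1/(1/(10 + 5**2) + 104) = 1/(1/(10 + 25) + 104) = 1/(1/35 + 104) = 1/(3641/35) = 35/3641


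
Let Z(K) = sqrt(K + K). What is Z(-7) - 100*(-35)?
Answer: 3500 + I*sqrt(14) ≈ 3500.0 + 3.7417*I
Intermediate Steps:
Z(K) = sqrt(2)*sqrt(K) (Z(K) = sqrt(2*K) = sqrt(2)*sqrt(K))
Z(-7) - 100*(-35) = sqrt(2)*sqrt(-7) - 100*(-35) = sqrt(2)*(I*sqrt(7)) + 3500 = I*sqrt(14) + 3500 = 3500 + I*sqrt(14)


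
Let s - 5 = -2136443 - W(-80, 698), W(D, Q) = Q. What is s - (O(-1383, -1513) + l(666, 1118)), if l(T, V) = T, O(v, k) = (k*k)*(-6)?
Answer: 11597212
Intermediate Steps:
O(v, k) = -6*k**2 (O(v, k) = k**2*(-6) = -6*k**2)
s = -2137136 (s = 5 + (-2136443 - 1*698) = 5 + (-2136443 - 698) = 5 - 2137141 = -2137136)
s - (O(-1383, -1513) + l(666, 1118)) = -2137136 - (-6*(-1513)**2 + 666) = -2137136 - (-6*2289169 + 666) = -2137136 - (-13735014 + 666) = -2137136 - 1*(-13734348) = -2137136 + 13734348 = 11597212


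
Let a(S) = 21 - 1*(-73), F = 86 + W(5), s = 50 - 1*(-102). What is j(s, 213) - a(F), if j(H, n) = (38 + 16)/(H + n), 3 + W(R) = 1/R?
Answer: -34256/365 ≈ -93.852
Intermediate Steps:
s = 152 (s = 50 + 102 = 152)
W(R) = -3 + 1/R
j(H, n) = 54/(H + n)
F = 416/5 (F = 86 + (-3 + 1/5) = 86 + (-3 + ⅕) = 86 - 14/5 = 416/5 ≈ 83.200)
a(S) = 94 (a(S) = 21 + 73 = 94)
j(s, 213) - a(F) = 54/(152 + 213) - 1*94 = 54/365 - 94 = -34256/365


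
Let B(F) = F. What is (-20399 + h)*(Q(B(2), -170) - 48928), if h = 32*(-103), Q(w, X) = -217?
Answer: 1164490775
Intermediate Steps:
h = -3296
(-20399 + h)*(Q(B(2), -170) - 48928) = (-20399 - 3296)*(-217 - 48928) = -23695*(-49145) = 1164490775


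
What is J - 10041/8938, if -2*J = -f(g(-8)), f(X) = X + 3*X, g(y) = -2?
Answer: -45793/8938 ≈ -5.1234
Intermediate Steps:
f(X) = 4*X
J = -4 (J = -(-1)*4*(-2)/2 = -(-1)*(-8)/2 = -1/2*8 = -4)
J - 10041/8938 = -4 - 10041/8938 = -45793/8938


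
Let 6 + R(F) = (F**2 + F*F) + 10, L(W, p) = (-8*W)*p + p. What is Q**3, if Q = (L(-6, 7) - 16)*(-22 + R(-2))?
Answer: -34965783000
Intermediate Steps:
L(W, p) = p - 8*W*p (L(W, p) = -8*W*p + p = p - 8*W*p)
R(F) = 4 + 2*F**2 (R(F) = -6 + ((F**2 + F*F) + 10) = -6 + ((F**2 + F**2) + 10) = -6 + (2*F**2 + 10) = -6 + (10 + 2*F**2) = 4 + 2*F**2)
Q = -3270 (Q = (7*(1 - 8*(-6)) - 16)*(-22 + (4 + 2*(-2)**2)) = (7*(1 + 48) - 16)*(-22 + (4 + 2*4)) = (7*49 - 16)*(-22 + (4 + 8)) = (343 - 16)*(-22 + 12) = 327*(-10) = -3270)
Q**3 = (-3270)**3 = -34965783000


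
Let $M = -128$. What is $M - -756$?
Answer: $628$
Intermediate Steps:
$M - -756 = -128 - -756 = -128 + 756 = 628$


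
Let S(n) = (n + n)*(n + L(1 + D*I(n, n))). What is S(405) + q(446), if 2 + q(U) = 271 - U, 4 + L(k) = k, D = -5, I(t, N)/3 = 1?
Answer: 313293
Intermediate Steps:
I(t, N) = 3 (I(t, N) = 3*1 = 3)
L(k) = -4 + k
S(n) = 2*n*(-18 + n) (S(n) = (n + n)*(n + (-4 + (1 - 5*3))) = (2*n)*(n + (-4 + (1 - 15))) = (2*n)*(n + (-4 - 14)) = (2*n)*(n - 18) = (2*n)*(-18 + n) = 2*n*(-18 + n))
q(U) = 269 - U (q(U) = -2 + (271 - U) = 269 - U)
S(405) + q(446) = 2*405*(-18 + 405) + (269 - 1*446) = 2*405*387 + (269 - 446) = 313470 - 177 = 313293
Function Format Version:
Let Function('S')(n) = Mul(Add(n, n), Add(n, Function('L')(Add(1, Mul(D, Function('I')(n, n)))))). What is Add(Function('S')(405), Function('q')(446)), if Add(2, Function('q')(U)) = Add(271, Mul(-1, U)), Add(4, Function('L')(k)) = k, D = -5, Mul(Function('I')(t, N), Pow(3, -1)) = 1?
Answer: 313293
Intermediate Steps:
Function('I')(t, N) = 3 (Function('I')(t, N) = Mul(3, 1) = 3)
Function('L')(k) = Add(-4, k)
Function('S')(n) = Mul(2, n, Add(-18, n)) (Function('S')(n) = Mul(Add(n, n), Add(n, Add(-4, Add(1, Mul(-5, 3))))) = Mul(Mul(2, n), Add(n, Add(-4, Add(1, -15)))) = Mul(Mul(2, n), Add(n, Add(-4, -14))) = Mul(Mul(2, n), Add(n, -18)) = Mul(Mul(2, n), Add(-18, n)) = Mul(2, n, Add(-18, n)))
Function('q')(U) = Add(269, Mul(-1, U)) (Function('q')(U) = Add(-2, Add(271, Mul(-1, U))) = Add(269, Mul(-1, U)))
Add(Function('S')(405), Function('q')(446)) = Add(Mul(2, 405, Add(-18, 405)), Add(269, Mul(-1, 446))) = Add(Mul(2, 405, 387), Add(269, -446)) = Add(313470, -177) = 313293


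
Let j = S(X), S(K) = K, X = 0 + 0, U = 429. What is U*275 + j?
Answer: 117975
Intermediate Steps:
X = 0
j = 0
U*275 + j = 429*275 + 0 = 117975 + 0 = 117975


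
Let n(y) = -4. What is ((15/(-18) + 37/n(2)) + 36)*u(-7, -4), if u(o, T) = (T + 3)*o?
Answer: 2177/12 ≈ 181.42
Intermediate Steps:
u(o, T) = o*(3 + T) (u(o, T) = (3 + T)*o = o*(3 + T))
((15/(-18) + 37/n(2)) + 36)*u(-7, -4) = ((15/(-18) + 37/(-4)) + 36)*(-7*(3 - 4)) = ((15*(-1/18) + 37*(-¼)) + 36)*(-7*(-1)) = ((-⅚ - 37/4) + 36)*7 = (-121/12 + 36)*7 = (311/12)*7 = 2177/12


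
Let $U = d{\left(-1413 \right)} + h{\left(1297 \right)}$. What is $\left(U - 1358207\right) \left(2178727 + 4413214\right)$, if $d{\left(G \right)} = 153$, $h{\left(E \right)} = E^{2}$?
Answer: $2136810634855$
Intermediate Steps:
$U = 1682362$ ($U = 153 + 1297^{2} = 153 + 1682209 = 1682362$)
$\left(U - 1358207\right) \left(2178727 + 4413214\right) = \left(1682362 - 1358207\right) \left(2178727 + 4413214\right) = 324155 \cdot 6591941 = 2136810634855$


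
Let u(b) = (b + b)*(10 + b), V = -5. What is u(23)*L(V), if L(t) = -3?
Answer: -4554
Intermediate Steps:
u(b) = 2*b*(10 + b) (u(b) = (2*b)*(10 + b) = 2*b*(10 + b))
u(23)*L(V) = (2*23*(10 + 23))*(-3) = (2*23*33)*(-3) = 1518*(-3) = -4554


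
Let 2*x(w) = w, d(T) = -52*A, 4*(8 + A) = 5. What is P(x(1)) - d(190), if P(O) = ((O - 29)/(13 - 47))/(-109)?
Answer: -2601669/7412 ≈ -351.01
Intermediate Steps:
A = -27/4 (A = -8 + (¼)*5 = -8 + 5/4 = -27/4 ≈ -6.7500)
d(T) = 351 (d(T) = -52*(-27/4) = 351)
x(w) = w/2
P(O) = -29/3706 + O/3706 (P(O) = ((-29 + O)/(-34))*(-1/109) = ((-29 + O)*(-1/34))*(-1/109) = (29/34 - O/34)*(-1/109) = -29/3706 + O/3706)
P(x(1)) - d(190) = (-29/3706 + ((½)*1)/3706) - 1*351 = (-29/3706 + (1/3706)*(½)) - 351 = (-29/3706 + 1/7412) - 351 = -57/7412 - 351 = -2601669/7412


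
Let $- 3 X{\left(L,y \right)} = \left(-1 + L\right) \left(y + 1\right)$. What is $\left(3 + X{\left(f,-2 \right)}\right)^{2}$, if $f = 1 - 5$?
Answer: $\frac{16}{9} \approx 1.7778$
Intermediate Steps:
$f = -4$
$X{\left(L,y \right)} = - \frac{\left(1 + y\right) \left(-1 + L\right)}{3}$ ($X{\left(L,y \right)} = - \frac{\left(-1 + L\right) \left(y + 1\right)}{3} = - \frac{\left(-1 + L\right) \left(1 + y\right)}{3} = - \frac{\left(1 + y\right) \left(-1 + L\right)}{3}$)
$\left(3 + X{\left(f,-2 \right)}\right)^{2} = \left(3 + \left(\frac{1}{3} - - \frac{4}{3} + \frac{1}{3} \left(-2\right) - \left(- \frac{4}{3}\right) \left(-2\right)\right)\right)^{2} = \left(3 + \left(\frac{1}{3} + \frac{4}{3} - \frac{2}{3} - \frac{8}{3}\right)\right)^{2} = \left(3 - \frac{5}{3}\right)^{2} = \left(\frac{4}{3}\right)^{2} = \frac{16}{9}$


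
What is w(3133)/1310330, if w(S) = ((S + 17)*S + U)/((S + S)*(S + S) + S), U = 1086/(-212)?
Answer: 1046108157/5453834867337220 ≈ 1.9181e-7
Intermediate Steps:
U = -543/106 (U = 1086*(-1/212) = -543/106 ≈ -5.1226)
w(S) = (-543/106 + S*(17 + S))/(S + 4*S²) (w(S) = ((S + 17)*S - 543/106)/((S + S)*(S + S) + S) = ((17 + S)*S - 543/106)/((2*S)*(2*S) + S) = (S*(17 + S) - 543/106)/(4*S² + S) = (-543/106 + S*(17 + S))/(S + 4*S²))
w(3133)/1310330 = ((-543/106 + 3133² + 17*3133)/(3133*(1 + 4*3133)))/1310330 = ((-543/106 + 9815689 + 53261)/(3133*(1 + 12532)))*(1/1310330) = ((1/3133)*(1046108157/106)/12533)*(1/1310330) = ((1/3133)*(1/12533)*(1046108157/106))*(1/1310330) = (1046108157/4162184234)*(1/1310330) = 1046108157/5453834867337220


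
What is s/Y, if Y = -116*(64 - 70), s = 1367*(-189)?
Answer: -86121/232 ≈ -371.21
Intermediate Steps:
s = -258363
Y = 696 (Y = -116*(-6) = 696)
s/Y = -258363/696 = -258363*1/696 = -86121/232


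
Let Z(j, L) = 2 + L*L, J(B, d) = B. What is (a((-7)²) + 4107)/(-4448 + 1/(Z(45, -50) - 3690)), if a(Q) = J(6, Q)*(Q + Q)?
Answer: -1115532/1056845 ≈ -1.0555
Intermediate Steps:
Z(j, L) = 2 + L²
a(Q) = 12*Q (a(Q) = 6*(Q + Q) = 6*(2*Q) = 12*Q)
(a((-7)²) + 4107)/(-4448 + 1/(Z(45, -50) - 3690)) = (12*(-7)² + 4107)/(-4448 + 1/((2 + (-50)²) - 3690)) = (12*49 + 4107)/(-4448 + 1/((2 + 2500) - 3690)) = (588 + 4107)/(-4448 + 1/(2502 - 3690)) = 4695/(-4448 + 1/(-1188)) = 4695/(-4448 - 1/1188) = 4695/(-5284225/1188) = 4695*(-1188/5284225) = -1115532/1056845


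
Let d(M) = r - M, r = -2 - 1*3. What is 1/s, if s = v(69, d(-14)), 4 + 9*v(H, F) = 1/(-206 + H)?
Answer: -137/61 ≈ -2.2459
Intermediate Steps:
r = -5 (r = -2 - 3 = -5)
d(M) = -5 - M
v(H, F) = -4/9 + 1/(9*(-206 + H))
s = -61/137 (s = (825 - 4*69)/(9*(-206 + 69)) = (⅑)*(825 - 276)/(-137) = (⅑)*(-1/137)*549 = -61/137 ≈ -0.44526)
1/s = 1/(-61/137) = -137/61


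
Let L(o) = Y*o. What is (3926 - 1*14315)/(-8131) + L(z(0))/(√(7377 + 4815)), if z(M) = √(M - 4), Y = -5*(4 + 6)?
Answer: 10389/8131 - 25*I*√762/762 ≈ 1.2777 - 0.90565*I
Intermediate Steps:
Y = -50 (Y = -5*10 = -50)
z(M) = √(-4 + M)
L(o) = -50*o
(3926 - 1*14315)/(-8131) + L(z(0))/(√(7377 + 4815)) = (3926 - 1*14315)/(-8131) + (-50*√(-4 + 0))/(√(7377 + 4815)) = (3926 - 14315)*(-1/8131) + (-100*I)/(√12192) = -10389*(-1/8131) + (-100*I)/((4*√762)) = 10389/8131 + (-100*I)*(√762/3048) = 10389/8131 - 25*I*√762/762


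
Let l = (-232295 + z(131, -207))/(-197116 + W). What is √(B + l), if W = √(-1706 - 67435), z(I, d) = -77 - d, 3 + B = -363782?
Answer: √5*√((14341522379 - 72757*I*√69141)/(-197116 + I*√69141)) ≈ 1.3025e-6 + 603.14*I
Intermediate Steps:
B = -363785 (B = -3 - 363782 = -363785)
W = I*√69141 (W = √(-69141) = I*√69141 ≈ 262.95*I)
l = -232165/(-197116 + I*√69141) (l = (-232295 + (-77 - 1*(-207)))/(-197116 + I*√69141) = (-232295 + (-77 + 207))/(-197116 + I*√69141) = (-232295 + 130)/(-197116 + I*√69141) = -232165/(-197116 + I*√69141) ≈ 1.1778 + 0.0015712*I)
√(B + l) = √(-363785 + (45763436140/38854786597 + 232165*I*√69141/38854786597)) = √(-14134742778753505/38854786597 + 232165*I*√69141/38854786597)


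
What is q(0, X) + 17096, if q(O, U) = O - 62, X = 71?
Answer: 17034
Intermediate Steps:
q(O, U) = -62 + O
q(0, X) + 17096 = (-62 + 0) + 17096 = -62 + 17096 = 17034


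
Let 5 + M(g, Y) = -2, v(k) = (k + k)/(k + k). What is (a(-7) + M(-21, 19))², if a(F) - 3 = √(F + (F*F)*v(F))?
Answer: (4 - √42)² ≈ 6.1541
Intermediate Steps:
v(k) = 1 (v(k) = (2*k)/((2*k)) = (2*k)*(1/(2*k)) = 1)
M(g, Y) = -7 (M(g, Y) = -5 - 2 = -7)
a(F) = 3 + √(F + F²) (a(F) = 3 + √(F + (F*F)*1) = 3 + √(F + F²*1) = 3 + √(F + F²))
(a(-7) + M(-21, 19))² = ((3 + √(-7*(1 - 7))) - 7)² = ((3 + √(-7*(-6))) - 7)² = ((3 + √42) - 7)² = (-4 + √42)²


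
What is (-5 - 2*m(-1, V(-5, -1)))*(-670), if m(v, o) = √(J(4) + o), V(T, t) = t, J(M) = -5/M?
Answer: 3350 + 2010*I ≈ 3350.0 + 2010.0*I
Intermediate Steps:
m(v, o) = √(-5/4 + o)
(-5 - 2*m(-1, V(-5, -1)))*(-670) = (-5 - √(-5 + 4*(-1)))*(-670) = (-5 - √(-5 - 4))*(-670) = (-5 - √(-9))*(-670) = (-5 - 3*I)*(-670) = 3350 + 2010*I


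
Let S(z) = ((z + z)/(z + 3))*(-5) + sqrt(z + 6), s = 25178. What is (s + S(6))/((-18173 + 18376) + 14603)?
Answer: 37757/22209 + sqrt(3)/7403 ≈ 1.7003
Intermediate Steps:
S(z) = sqrt(6 + z) - 10*z/(3 + z) (S(z) = ((2*z)/(3 + z))*(-5) + sqrt(6 + z) = (2*z/(3 + z))*(-5) + sqrt(6 + z) = -10*z/(3 + z) + sqrt(6 + z) = sqrt(6 + z) - 10*z/(3 + z))
(s + S(6))/((-18173 + 18376) + 14603) = (25178 + (-10*6 + 3*sqrt(6 + 6) + 6*sqrt(6 + 6))/(3 + 6))/((-18173 + 18376) + 14603) = (25178 + (-60 + 3*sqrt(12) + 6*sqrt(12))/9)/(203 + 14603) = (25178 + (-60 + 3*(2*sqrt(3)) + 6*(2*sqrt(3)))/9)/14806 = (25178 + (-60 + 6*sqrt(3) + 12*sqrt(3))/9)*(1/14806) = (25178 + (-60 + 18*sqrt(3))/9)*(1/14806) = (25178 + (-20/3 + 2*sqrt(3)))*(1/14806) = (75514/3 + 2*sqrt(3))*(1/14806) = 37757/22209 + sqrt(3)/7403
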